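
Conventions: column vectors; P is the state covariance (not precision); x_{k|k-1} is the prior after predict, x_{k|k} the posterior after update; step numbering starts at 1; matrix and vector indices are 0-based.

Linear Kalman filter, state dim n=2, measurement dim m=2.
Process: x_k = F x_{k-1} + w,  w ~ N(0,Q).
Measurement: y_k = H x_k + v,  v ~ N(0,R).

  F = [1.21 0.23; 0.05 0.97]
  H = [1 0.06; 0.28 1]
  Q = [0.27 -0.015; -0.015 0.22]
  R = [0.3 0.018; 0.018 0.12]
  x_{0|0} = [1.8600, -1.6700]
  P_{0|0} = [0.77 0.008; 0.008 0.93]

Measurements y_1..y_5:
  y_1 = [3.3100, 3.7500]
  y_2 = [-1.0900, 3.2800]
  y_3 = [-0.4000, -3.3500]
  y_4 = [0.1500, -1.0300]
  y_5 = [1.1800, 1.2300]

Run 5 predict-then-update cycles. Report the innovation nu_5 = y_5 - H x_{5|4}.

step 1: x^-=[1.8665, -1.5269]  P^-=[1.4510 0.2485; 0.2485 1.0977]  S=[1.7848 0.7429; 0.7429 1.4707]  K=[0.8053 0.0385; -0.1953 0.8924]  nu=[1.5351, 4.7543]  x^+=[3.2857, 2.4159]  P^+=[0.2453 -0.0496; -0.0496 0.1174]
step 2: x^-=[4.5313, 2.5077]  P^-=[0.6077 -0.0327; -0.0327 0.3263]  S=[0.9050 0.1745; 0.1745 0.4756]  K=[0.6604 0.0467; -0.1540 0.7233]  nu=[-5.7718, -0.4965]  x^+=[0.6967, 3.0372]  P^+=[0.2013 -0.0389; -0.0389 0.0949]
step 3: x^-=[1.5416, 2.9809]  P^-=[0.5481 -0.0277; -0.0277 0.3060]  S=[0.8459 0.1617; 0.1617 0.4535]  K=[0.6363 0.0505; -0.1467 0.7100]  nu=[-2.1204, -6.7626]  x^+=[-0.1491, -1.5096]  P^+=[0.1940 -0.0368; -0.0368 0.0929]
step 4: x^-=[-0.5276, -1.4718]  P^-=[0.5385 -0.0262; -0.0262 0.3043]  S=[0.8364 0.1604; 0.1604 0.4519]  K=[0.6321 0.0514; -0.1454 0.7088]  nu=[0.7659, 0.5895]  x^+=[-0.0132, -1.1653]  P^+=[0.1927 -0.0364; -0.0364 0.0926]
step 5: x^-=[-0.2840, -1.1310]  P^-=[0.5368 -0.0258; -0.0258 0.3041]  S=[0.8348 0.1603; 0.1603 0.4517]  K=[0.6313 0.0515; -0.1452 0.7087]  nu=[1.5319, 2.4405]  x^+=[0.8088, 0.3763]  P^+=[0.1925 -0.0363; -0.0363 0.0926]

innov = [1.5319, 2.4405]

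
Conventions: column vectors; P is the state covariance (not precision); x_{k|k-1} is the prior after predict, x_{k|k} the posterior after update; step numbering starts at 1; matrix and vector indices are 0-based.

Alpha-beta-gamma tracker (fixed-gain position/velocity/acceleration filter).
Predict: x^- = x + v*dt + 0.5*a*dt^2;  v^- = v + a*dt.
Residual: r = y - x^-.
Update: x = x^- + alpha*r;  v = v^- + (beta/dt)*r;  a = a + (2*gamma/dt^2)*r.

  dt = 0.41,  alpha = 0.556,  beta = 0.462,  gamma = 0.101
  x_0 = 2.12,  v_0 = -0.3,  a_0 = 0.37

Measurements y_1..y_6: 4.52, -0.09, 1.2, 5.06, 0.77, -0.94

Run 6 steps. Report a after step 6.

a_post = -4.0182

step 1: x_pred=2.0281  r=2.4919  x^+=3.4136  v^+=2.6596  a^+=3.3644
step 2: x_pred=4.7868  r=-4.8768  x^+=2.0753  v^+=-1.4563  a^+=-2.4959
step 3: x_pred=1.2685  r=-0.0685  x^+=1.2304  v^+=-2.5567  a^+=-2.5781
step 4: x_pred=-0.0346  r=5.0946  x^+=2.7980  v^+=2.1269  a^+=3.5438
step 5: x_pred=3.9679  r=-3.1979  x^+=2.1899  v^+=-0.0236  a^+=-0.2990
step 6: x_pred=2.1551  r=-3.0951  x^+=0.4342  v^+=-3.6338  a^+=-4.0182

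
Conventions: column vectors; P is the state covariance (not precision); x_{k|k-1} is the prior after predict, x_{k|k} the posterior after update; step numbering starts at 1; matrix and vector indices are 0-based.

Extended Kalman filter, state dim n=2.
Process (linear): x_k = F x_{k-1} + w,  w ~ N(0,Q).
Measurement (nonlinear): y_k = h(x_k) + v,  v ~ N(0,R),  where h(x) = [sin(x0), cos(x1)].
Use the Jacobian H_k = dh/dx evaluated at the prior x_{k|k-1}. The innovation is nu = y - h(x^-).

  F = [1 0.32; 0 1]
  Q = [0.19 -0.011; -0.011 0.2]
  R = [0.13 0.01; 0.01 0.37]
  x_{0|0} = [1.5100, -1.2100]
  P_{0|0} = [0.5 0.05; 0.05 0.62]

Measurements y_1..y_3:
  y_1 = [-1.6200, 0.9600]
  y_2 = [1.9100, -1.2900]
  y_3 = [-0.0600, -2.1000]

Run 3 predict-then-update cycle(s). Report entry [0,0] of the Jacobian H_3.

step 1: x^-=[1.1228, -1.2100]  P^-=[0.7855 0.2374; 0.2374 0.8200]  H_jac=[0.4332 0.0000; 0.0000 0.9356]  S=[0.2774 0.1062; 0.1062 1.0878]  K=[1.1931 0.0877; 0.1046 0.6951]  nu=[-2.5213, 0.6070]  x^+=[-1.8320, -1.0518]  P^+=[0.3601 0.0474; 0.0474 0.2760]
step 2: x^-=[-2.1686, -1.0518]  P^-=[0.6087 0.1247; 0.1247 0.4760]  H_jac=[-0.5628 0.0000; 0.0000 0.8683]  S=[0.3228 -0.0510; -0.0510 0.7289]  K=[-1.0494 0.0752; -0.1294 0.5580]  nu=[2.7366, -1.7860]  x^+=[-5.1747, -2.4025]  P^+=[0.2410 0.0200; 0.0200 0.2363]
step 3: x^-=[-5.9435, -2.4025]  P^-=[0.4680 0.0846; 0.0846 0.4363]  H_jac=[0.9428 0.0000; 0.0000 0.6736]  S=[0.5461 0.0637; 0.0637 0.5680]  K=[0.8070 0.0098; 0.0868 0.5077]  nu=[-0.3932, -1.3609]  x^+=[-6.2741, -3.1276]  P^+=[0.1114 0.0174; 0.0174 0.2802]

H_jac[0,0] = 0.9428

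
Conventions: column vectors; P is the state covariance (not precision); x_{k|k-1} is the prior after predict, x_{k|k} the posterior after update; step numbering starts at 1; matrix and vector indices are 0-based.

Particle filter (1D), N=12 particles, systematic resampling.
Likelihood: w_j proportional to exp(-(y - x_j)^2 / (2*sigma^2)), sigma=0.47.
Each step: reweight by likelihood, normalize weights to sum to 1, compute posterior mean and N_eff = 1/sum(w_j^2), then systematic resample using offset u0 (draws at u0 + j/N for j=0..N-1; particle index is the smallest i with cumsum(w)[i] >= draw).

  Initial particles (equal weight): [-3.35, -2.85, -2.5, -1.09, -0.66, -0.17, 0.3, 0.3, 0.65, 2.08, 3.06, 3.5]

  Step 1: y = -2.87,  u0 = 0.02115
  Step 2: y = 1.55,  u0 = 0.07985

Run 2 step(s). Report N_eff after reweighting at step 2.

step 1: w=[0.2551, 0.4293, 0.3152, 0.0003, 0.0000, 0.0000, 0.0000, 0.0000, 0.0000, 0.0000, 0.0000, 0.0000]  mean=-2.8666  Neff=2.8672  idx=[0, 0, 0, 1, 1, 1, 1, 1, 2, 2, 2, 2]
step 2: w=[0.0000, 0.0000, 0.0000, 0.0003, 0.0003, 0.0003, 0.0003, 0.0003, 0.2496, 0.2496, 0.2496, 0.2496]  mean=-2.5005  Neff=4.0124  idx=[8, 8, 8, 9, 9, 9, 10, 10, 10, 11, 11, 11]

N_eff = 4.0124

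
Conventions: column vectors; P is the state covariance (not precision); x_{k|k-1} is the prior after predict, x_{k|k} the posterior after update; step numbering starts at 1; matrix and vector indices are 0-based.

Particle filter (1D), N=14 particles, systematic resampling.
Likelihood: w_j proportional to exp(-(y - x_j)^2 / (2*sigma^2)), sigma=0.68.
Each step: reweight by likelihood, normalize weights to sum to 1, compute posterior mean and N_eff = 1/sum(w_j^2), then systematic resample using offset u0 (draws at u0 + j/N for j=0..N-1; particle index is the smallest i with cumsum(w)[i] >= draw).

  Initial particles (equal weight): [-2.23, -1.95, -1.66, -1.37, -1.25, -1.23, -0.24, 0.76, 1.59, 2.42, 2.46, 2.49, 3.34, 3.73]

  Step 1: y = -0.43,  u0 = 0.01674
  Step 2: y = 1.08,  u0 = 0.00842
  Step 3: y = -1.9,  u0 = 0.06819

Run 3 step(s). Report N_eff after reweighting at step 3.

N_eff = 2.1638

step 1: w=[0.0105, 0.0287, 0.0680, 0.1342, 0.1686, 0.1746, 0.3356, 0.0755, 0.0042, 0.0001, 0.0000, 0.0000, 0.0000, 0.0000]  mean=-0.8178  Neff=4.9799  idx=[1, 2, 3, 3, 4, 4, 5, 5, 6, 6, 6, 6, 6, 7]
step 2: w=[0.0000, 0.0002, 0.0009, 0.0009, 0.0017, 0.0017, 0.0019, 0.0019, 0.0910, 0.0910, 0.0910, 0.0910, 0.0910, 0.5359]  mean=0.2865  Neff=3.0428  idx=[7, 8, 9, 10, 11, 11, 12, 13, 13, 13, 13, 13, 13, 13]
step 3: w=[0.6663, 0.0550, 0.0550, 0.0550, 0.0550, 0.0550, 0.0550, 0.0005, 0.0005, 0.0005, 0.0005, 0.0005, 0.0005, 0.0005]  mean=-0.8961  Neff=2.1638  idx=[0, 0, 0, 0, 0, 0, 0, 0, 0, 1, 3, 4, 5, 7]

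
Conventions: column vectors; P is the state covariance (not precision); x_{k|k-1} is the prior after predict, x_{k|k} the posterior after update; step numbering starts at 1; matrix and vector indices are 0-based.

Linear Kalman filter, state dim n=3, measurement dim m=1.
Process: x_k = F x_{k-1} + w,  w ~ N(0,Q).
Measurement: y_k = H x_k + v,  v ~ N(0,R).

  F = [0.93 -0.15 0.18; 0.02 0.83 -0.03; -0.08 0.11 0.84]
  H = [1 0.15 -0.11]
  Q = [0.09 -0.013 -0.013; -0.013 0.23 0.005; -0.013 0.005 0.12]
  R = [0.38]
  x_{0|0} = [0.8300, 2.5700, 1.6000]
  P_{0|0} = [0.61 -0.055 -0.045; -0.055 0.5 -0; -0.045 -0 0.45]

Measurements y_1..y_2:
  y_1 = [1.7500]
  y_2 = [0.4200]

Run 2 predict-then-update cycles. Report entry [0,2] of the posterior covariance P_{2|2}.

step 1: x^-=[0.6744, 2.1017, 1.5603]  P^-=[0.6437 -0.1075 -0.0394; -0.1075 0.5733 0.0410; -0.0394 0.0410 0.4545]  S=[1.0172]  K=[0.6212; -0.0256; -0.0818]  nu=[0.9320]  x^+=[1.2534, 2.0778, 1.4840]  P^+=[0.2511 -0.0914 0.0123; -0.0914 0.5727 0.0389; 0.0123 0.0389 0.4477]
step 2: x^-=[1.1211, 1.7052, 1.3749]  P^-=[0.3621 -0.1466 0.0214; -0.1466 0.6200 0.0787; 0.0214 0.0787 0.4516]  S=[0.7102]  K=[0.4756; -0.0876; -0.0231]  nu=[-0.8056]  x^+=[0.7380, 1.7758, 1.3935]  P^+=[0.2015 -0.1170 0.0293; -0.1170 0.6146 0.0772; 0.0293 0.0772 0.4512]

P_post[0,2] = 0.0293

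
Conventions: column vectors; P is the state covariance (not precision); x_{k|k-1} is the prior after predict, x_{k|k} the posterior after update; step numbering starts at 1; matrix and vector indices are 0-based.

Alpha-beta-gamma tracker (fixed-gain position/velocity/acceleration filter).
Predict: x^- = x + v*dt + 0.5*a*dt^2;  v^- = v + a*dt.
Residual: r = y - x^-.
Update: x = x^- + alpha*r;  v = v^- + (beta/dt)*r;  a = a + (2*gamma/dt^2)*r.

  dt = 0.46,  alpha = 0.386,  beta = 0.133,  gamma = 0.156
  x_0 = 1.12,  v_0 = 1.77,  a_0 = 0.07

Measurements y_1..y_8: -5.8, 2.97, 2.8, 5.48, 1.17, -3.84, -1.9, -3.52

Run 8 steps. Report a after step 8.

a_post = -27.5505

step 1: x_pred=1.9416  r=-7.7416  x^+=-1.0467  v^+=-0.4361  a^+=-11.3448
step 2: x_pred=-2.4476  r=5.4176  x^+=-0.3564  v^+=-4.0884  a^+=-3.3568
step 3: x_pred=-2.5922  r=5.3922  x^+=-0.5108  v^+=-4.0734  a^+=4.5939
step 4: x_pred=-1.8985  r=7.3785  x^+=0.9496  v^+=0.1731  a^+=15.4734
step 5: x_pred=2.6663  r=-1.4963  x^+=2.0887  v^+=6.8583  a^+=13.2672
step 6: x_pred=6.6472  r=-10.4872  x^+=2.5991  v^+=9.9290  a^+=-2.1960
step 7: x_pred=6.9341  r=-8.8341  x^+=3.5242  v^+=6.3646  a^+=-15.2218
step 8: x_pred=4.8414  r=-8.3614  x^+=1.6139  v^+=-3.0549  a^+=-27.5505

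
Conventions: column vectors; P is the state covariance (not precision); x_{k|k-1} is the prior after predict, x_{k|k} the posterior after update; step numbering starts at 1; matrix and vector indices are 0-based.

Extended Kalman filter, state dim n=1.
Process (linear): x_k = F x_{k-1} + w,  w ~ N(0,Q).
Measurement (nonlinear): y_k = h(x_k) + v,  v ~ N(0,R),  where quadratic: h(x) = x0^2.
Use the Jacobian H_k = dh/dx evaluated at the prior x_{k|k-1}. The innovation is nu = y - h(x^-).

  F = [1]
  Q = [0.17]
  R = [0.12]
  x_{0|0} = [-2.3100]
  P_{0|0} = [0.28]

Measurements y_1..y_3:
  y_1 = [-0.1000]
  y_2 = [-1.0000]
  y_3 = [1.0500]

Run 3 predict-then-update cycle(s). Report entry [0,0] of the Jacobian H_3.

step 1: x^-=[-2.3100]  P^-=[0.4500]  H_jac=[-4.6200]  S=[9.7250]  K=[-0.2138]  nu=[-5.4361]  x^+=[-1.1479]  P^+=[0.0056]
step 2: x^-=[-1.1479]  P^-=[0.1756]  H_jac=[-2.2957]  S=[1.0452]  K=[-0.3856]  nu=[-2.3176]  x^+=[-0.2542]  P^+=[0.0202]
step 3: x^-=[-0.2542]  P^-=[0.1902]  H_jac=[-0.5085]  S=[0.1692]  K=[-0.5716]  nu=[0.9854]  x^+=[-0.8175]  P^+=[0.1349]

H_jac[0,0] = -0.5085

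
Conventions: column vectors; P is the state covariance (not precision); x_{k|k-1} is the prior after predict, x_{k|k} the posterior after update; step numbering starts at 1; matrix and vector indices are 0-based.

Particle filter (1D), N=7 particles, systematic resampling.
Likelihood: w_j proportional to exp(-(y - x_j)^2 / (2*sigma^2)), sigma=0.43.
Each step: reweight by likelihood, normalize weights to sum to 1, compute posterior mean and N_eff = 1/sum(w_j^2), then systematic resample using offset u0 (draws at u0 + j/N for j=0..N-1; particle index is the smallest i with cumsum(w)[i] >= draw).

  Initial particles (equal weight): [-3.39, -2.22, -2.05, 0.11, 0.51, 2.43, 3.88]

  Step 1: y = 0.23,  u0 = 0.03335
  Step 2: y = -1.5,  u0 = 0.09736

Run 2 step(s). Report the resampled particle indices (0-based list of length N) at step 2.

resampled_idx = [0, 0, 1, 2, 2, 3, 3]

step 1: w=[0.0000, 0.0000, 0.0000, 0.5432, 0.4568, 0.0000, 0.0000]  mean=0.2927  Neff=1.9852  idx=[3, 3, 3, 3, 4, 4, 4]
step 2: w=[0.2463, 0.2463, 0.2463, 0.2463, 0.0049, 0.0049, 0.0049]  mean=0.1159  Neff=4.1192  idx=[0, 0, 1, 2, 2, 3, 3]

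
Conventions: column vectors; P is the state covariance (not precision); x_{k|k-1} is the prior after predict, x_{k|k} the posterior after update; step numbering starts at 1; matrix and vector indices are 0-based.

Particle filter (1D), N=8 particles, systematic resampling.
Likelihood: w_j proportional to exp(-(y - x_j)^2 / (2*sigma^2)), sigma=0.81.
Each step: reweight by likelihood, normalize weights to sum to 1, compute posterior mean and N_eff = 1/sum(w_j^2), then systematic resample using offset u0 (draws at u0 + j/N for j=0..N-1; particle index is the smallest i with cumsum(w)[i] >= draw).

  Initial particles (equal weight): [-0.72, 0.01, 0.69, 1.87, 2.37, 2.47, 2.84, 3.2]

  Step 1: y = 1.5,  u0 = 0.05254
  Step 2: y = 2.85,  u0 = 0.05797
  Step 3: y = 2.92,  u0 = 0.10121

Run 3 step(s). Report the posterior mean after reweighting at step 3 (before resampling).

post_mean = 2.4668

step 1: w=[0.0075, 0.0588, 0.1938, 0.2878, 0.1795, 0.1560, 0.0813, 0.0353]  mean=1.8217  Neff=5.3102  idx=[1, 2, 3, 3, 4, 4, 5, 6]
step 2: w=[0.0005, 0.0063, 0.1053, 0.1053, 0.1837, 0.1837, 0.1962, 0.2190]  mean=2.3756  Neff=5.6761  idx=[2, 3, 4, 5, 5, 6, 7, 7]
step 3: w=[0.0708, 0.0708, 0.1303, 0.1303, 0.1303, 0.1407, 0.1633, 0.1633]  mean=2.4668  Neff=7.4552  idx=[1, 2, 3, 4, 5, 6, 7, 7]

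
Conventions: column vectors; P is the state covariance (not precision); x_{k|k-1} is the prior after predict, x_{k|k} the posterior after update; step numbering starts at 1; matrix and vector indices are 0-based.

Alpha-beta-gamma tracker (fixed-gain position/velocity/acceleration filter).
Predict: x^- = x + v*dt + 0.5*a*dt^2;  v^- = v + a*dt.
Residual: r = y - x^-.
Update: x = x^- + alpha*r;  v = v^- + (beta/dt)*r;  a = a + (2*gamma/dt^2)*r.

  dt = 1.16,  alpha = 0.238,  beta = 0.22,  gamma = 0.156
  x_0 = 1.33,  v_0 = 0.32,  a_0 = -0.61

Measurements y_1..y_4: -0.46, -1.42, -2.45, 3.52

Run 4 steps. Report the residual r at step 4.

step 1: x_pred=1.2908  r=-1.7508  x^+=0.8741  v^+=-0.7196  a^+=-1.0160
step 2: x_pred=-0.6442  r=-0.7758  x^+=-0.8289  v^+=-2.0453  a^+=-1.1958
step 3: x_pred=-4.0059  r=1.5559  x^+=-3.6356  v^+=-3.1374  a^+=-0.8351
step 4: x_pred=-7.8368  r=11.3568  x^+=-5.1339  v^+=-1.9521  a^+=1.7982

resid = 11.3568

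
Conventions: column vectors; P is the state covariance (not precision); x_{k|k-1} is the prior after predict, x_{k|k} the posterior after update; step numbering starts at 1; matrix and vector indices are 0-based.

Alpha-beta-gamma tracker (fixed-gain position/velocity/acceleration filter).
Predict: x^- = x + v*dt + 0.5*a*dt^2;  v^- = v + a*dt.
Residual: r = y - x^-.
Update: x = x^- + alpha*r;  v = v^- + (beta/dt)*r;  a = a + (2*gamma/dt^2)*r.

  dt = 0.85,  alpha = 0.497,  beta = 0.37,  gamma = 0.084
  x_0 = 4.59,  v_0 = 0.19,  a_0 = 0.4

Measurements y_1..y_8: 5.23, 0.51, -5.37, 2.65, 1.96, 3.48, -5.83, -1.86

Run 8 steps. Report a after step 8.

step 1: x_pred=4.8960  r=0.3340  x^+=5.0620  v^+=0.6754  a^+=0.4777
step 2: x_pred=5.8086  r=-5.2986  x^+=3.1752  v^+=-1.2251  a^+=-0.7544
step 3: x_pred=1.8614  r=-7.2314  x^+=-1.7326  v^+=-5.0141  a^+=-2.4359
step 4: x_pred=-6.8746  r=9.5246  x^+=-2.1408  v^+=-2.9386  a^+=-0.2212
step 5: x_pred=-4.7186  r=6.6786  x^+=-1.3993  v^+=-0.2195  a^+=1.3318
step 6: x_pred=-1.1048  r=4.5848  x^+=1.1739  v^+=2.9082  a^+=2.3978
step 7: x_pred=4.5121  r=-10.3421  x^+=-0.6279  v^+=0.4446  a^+=-0.0070
step 8: x_pred=-0.2526  r=-1.6074  x^+=-1.0515  v^+=-0.2611  a^+=-0.3807

a_post = -0.3807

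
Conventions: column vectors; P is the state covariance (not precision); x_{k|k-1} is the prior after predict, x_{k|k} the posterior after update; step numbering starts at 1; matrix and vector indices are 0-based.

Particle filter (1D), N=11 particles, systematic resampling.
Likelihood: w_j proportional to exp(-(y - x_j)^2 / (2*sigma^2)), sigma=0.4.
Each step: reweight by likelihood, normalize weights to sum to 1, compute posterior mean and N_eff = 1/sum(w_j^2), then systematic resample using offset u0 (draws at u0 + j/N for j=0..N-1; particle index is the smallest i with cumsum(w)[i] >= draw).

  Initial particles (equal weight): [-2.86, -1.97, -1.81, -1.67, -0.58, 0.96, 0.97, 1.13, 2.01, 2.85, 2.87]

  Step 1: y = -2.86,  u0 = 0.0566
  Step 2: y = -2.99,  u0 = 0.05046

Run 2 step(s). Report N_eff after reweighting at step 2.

N_eff = 10.0270

step 1: w=[0.8865, 0.0746, 0.0283, 0.0106, 0.0000, 0.0000, 0.0000, 0.0000, 0.0000, 0.0000, 0.0000]  mean=-2.7513  Neff=1.2620  idx=[0, 0, 0, 0, 0, 0, 0, 0, 0, 0, 2]
step 2: w=[0.0999, 0.0999, 0.0999, 0.0999, 0.0999, 0.0999, 0.0999, 0.0999, 0.0999, 0.0999, 0.0014]  mean=-2.8586  Neff=10.0270  idx=[0, 1, 2, 3, 4, 5, 5, 6, 7, 8, 9]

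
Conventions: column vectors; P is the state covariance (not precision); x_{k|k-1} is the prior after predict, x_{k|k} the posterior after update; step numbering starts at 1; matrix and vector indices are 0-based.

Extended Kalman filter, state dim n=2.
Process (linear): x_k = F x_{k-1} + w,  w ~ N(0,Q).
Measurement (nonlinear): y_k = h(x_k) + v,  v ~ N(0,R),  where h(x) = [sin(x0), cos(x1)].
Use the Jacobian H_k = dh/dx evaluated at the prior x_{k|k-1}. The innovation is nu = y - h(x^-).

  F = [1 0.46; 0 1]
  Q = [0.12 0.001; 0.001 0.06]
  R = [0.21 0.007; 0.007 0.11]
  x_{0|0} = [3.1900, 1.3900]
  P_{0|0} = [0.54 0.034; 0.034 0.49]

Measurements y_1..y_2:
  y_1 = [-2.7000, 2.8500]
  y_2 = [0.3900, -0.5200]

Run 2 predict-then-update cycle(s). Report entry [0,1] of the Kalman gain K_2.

K[0,1] = 0.2041

step 1: x^-=[3.8294, 1.3900]  P^-=[0.7950 0.2604; 0.2604 0.5500]  H_jac=[-0.7726 0.0000; 0.0000 -0.9837]  S=[0.6846 0.2049; 0.2049 0.6422]  K=[-0.8600 -0.1245; -0.0461 -0.8277]  nu=[-2.0652, 2.6702]  x^+=[5.2730, -0.7249]  P^+=[0.2349 0.0200; 0.0200 0.0929]
step 2: x^-=[4.9396, -0.7249]  P^-=[0.3930 0.0638; 0.0638 0.1529]  H_jac=[0.2252 0.0000; 0.0000 0.6631]  S=[0.2299 0.0165; 0.0165 0.1772]  K=[0.3703 0.2041; 0.0215 0.5700]  nu=[1.3643, -1.2685]  x^+=[5.1859, -1.4187]  P^+=[0.3516 0.0378; 0.0378 0.0948]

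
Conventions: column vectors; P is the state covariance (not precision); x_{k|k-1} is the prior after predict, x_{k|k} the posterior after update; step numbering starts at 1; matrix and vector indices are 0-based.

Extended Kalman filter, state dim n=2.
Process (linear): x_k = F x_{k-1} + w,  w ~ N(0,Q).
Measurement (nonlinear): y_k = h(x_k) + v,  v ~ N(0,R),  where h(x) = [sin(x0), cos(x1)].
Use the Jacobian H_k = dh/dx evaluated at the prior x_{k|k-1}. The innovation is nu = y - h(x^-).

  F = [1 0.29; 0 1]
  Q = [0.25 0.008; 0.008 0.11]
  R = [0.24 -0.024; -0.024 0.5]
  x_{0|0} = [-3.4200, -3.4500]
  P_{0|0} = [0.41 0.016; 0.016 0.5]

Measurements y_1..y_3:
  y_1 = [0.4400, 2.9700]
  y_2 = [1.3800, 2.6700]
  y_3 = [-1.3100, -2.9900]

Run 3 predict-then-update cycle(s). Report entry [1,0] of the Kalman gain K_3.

K[1,0] = 0.1667

step 1: x^-=[-4.4205, -3.4500]  P^-=[0.7113 0.1690; 0.1690 0.6100]  H_jac=[-0.2878 0.0000; 0.0000 -0.3035]  S=[0.2989 -0.0092; -0.0092 0.5562]  K=[-0.6880 -0.1037; -0.1731 -0.3358]  nu=[-0.5177, 3.9228]  x^+=[-4.4709, -4.6776]  P^+=[0.5652 0.1163; 0.1163 0.5394]
step 2: x^-=[-5.8274, -4.6776]  P^-=[0.9280 0.2808; 0.2808 0.6494]  H_jac=[0.8979 0.0000; 0.0000 -0.9994]  S=[0.9883 -0.2760; -0.2760 1.1486]  K=[0.8307 -0.0447; 0.1043 -0.5400]  nu=[0.9399, 2.7048]  x^+=[-5.1676, -6.0400]  P^+=[0.2232 0.0423; 0.0423 0.2727]
step 3: x^-=[-6.9192, -6.0400]  P^-=[0.5207 0.1294; 0.1294 0.3827]  H_jac=[0.8045 0.0000; 0.0000 -0.2408]  S=[0.5770 -0.0491; -0.0491 0.5222]  K=[0.7267 0.0086; 0.1667 -0.1608]  nu=[-0.7160, -3.9606]  x^+=[-7.4737, -5.5227]  P^+=[0.2166 0.0545; 0.0545 0.3505]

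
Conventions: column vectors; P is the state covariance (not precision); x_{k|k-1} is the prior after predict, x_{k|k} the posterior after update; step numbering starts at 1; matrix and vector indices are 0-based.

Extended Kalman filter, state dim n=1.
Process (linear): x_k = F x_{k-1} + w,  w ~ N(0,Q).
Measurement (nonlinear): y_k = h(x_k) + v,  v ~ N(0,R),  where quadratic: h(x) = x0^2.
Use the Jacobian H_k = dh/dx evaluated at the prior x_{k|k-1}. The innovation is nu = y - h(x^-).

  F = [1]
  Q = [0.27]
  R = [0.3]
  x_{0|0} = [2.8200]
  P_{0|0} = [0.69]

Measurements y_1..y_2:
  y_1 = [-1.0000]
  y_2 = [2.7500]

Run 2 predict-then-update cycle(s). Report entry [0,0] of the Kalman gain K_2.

step 1: x^-=[2.8200]  P^-=[0.9600]  H_jac=[5.6400]  S=[30.8372]  K=[0.1756]  nu=[-8.9524]  x^+=[1.2481]  P^+=[0.0093]
step 2: x^-=[1.2481]  P^-=[0.2793]  H_jac=[2.4963]  S=[2.0407]  K=[0.3417]  nu=[1.1922]  x^+=[1.6555]  P^+=[0.0411]

K[0,0] = 0.3417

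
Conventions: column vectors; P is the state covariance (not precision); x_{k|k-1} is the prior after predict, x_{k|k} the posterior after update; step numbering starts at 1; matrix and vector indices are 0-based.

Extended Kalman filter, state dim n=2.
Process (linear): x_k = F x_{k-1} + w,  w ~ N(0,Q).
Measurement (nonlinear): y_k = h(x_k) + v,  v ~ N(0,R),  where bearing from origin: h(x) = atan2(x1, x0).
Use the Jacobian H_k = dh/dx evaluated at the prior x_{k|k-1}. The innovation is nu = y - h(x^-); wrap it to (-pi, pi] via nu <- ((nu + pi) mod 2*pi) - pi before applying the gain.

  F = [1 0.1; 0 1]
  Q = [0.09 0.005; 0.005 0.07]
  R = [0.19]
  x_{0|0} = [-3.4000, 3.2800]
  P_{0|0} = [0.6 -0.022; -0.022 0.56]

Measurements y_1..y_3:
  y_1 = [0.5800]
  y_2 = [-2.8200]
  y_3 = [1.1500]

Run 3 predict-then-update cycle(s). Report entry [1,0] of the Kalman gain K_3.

step 1: x^-=[-3.0720, 3.2800]  P^-=[0.6912 0.0390; 0.0390 0.6300]  H_jac=[-0.1624 -0.1521]  S=[0.2247]  K=[-0.5259; -0.4546]  nu=[-1.7435]  x^+=[-2.1551, 4.0726]  P^+=[0.6290 -0.0147; -0.0147 0.5836]
step 2: x^-=[-1.7478, 4.0726]  P^-=[0.7219 0.0486; 0.0486 0.6536]  H_jac=[-0.2074 -0.0890]  S=[0.2280]  K=[-0.6755; -0.2993]  nu=[1.4870]  x^+=[-2.7523, 3.6275]  P^+=[0.6179 0.0025; 0.0025 0.6331]
step 3: x^-=[-2.3896, 3.6275]  P^-=[0.7147 0.0708; 0.0708 0.7031]  H_jac=[-0.1922 -0.1266]  S=[0.2311]  K=[-0.6333; -0.4442]  nu=[-1.0033]  x^+=[-1.7542, 4.0731]  P^+=[0.6220 0.0058; 0.0058 0.6575]

K[1,0] = -0.4442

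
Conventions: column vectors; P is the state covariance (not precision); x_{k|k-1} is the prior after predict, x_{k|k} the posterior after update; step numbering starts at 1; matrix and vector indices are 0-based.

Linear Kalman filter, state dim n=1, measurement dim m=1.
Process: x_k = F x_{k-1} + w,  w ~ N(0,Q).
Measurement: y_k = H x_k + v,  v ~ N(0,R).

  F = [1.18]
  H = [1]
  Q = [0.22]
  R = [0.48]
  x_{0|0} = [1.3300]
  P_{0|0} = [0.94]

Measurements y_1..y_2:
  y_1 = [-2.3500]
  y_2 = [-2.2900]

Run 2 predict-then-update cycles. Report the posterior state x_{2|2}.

step 1: x^-=[1.5694]  P^-=[1.5289]  S=[2.0089]  K=[0.7611]  nu=[-3.9194]  x^+=[-1.4135]  P^+=[0.3653]
step 2: x^-=[-1.6679]  P^-=[0.7287]  S=[1.2087]  K=[0.6029]  nu=[-0.6221]  x^+=[-2.0429]  P^+=[0.2894]

x_post = [-2.0429]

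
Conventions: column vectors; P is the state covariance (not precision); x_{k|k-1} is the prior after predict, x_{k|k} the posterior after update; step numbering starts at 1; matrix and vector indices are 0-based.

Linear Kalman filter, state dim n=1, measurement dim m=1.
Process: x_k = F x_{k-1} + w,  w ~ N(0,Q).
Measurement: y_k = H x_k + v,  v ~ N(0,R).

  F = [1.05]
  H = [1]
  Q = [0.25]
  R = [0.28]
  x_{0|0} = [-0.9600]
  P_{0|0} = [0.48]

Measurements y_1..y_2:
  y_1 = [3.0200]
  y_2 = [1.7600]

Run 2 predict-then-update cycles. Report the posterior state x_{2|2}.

step 1: x^-=[-1.0080]  P^-=[0.7792]  S=[1.0592]  K=[0.7356]  nu=[4.0280]  x^+=[1.9552]  P^+=[0.2060]
step 2: x^-=[2.0530]  P^-=[0.4771]  S=[0.7571]  K=[0.6302]  nu=[-0.2930]  x^+=[1.8683]  P^+=[0.1764]

x_post = [1.8683]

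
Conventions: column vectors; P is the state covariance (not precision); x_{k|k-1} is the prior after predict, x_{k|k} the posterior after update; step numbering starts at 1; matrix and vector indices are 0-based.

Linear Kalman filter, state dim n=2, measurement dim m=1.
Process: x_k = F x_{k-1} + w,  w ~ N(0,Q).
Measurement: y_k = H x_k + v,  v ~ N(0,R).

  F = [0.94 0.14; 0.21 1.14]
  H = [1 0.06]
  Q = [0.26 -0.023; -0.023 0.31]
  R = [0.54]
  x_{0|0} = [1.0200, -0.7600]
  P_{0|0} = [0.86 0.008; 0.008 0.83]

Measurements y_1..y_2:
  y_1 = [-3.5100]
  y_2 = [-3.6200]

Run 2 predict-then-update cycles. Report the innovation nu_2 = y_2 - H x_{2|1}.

innov = [-1.4011]

step 1: x^-=[0.8524, -0.6522]  P^-=[1.0383 0.2880; 0.2880 1.4304]  S=[1.6180]  K=[0.6524; 0.2311]  nu=[-4.3233]  x^+=[-1.9680, -1.6512]  P^+=[0.3496 0.0441; 0.0441 1.3440]
step 2: x^-=[-2.0811, -2.2956]  P^-=[0.6069 0.3091; 0.3091 2.0933]  S=[1.1915]  K=[0.5249; 0.3648]  nu=[-1.4011]  x^+=[-2.8166, -2.8068]  P^+=[0.2786 0.0809; 0.0809 1.9347]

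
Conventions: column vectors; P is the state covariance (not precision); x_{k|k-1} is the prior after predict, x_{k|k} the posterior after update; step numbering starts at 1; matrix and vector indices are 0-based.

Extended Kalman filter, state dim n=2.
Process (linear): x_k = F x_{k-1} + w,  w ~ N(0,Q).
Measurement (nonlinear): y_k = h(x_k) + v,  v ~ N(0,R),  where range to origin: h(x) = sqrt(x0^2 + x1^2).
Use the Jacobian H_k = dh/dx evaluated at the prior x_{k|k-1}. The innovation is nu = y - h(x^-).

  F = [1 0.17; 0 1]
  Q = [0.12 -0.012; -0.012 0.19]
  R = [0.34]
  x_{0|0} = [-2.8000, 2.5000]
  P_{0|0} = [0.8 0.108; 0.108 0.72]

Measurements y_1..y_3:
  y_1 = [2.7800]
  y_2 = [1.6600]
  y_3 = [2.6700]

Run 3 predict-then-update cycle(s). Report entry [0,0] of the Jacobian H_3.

step 1: x^-=[-2.3750, 2.5000]  P^-=[0.9775 0.2184; 0.2184 0.9100]  H_jac=[-0.6887 0.7250]  S=[1.0639]  K=[-0.4840; 0.4787]  nu=[-0.6683]  x^+=[-2.0516, 2.1801]  P^+=[0.7283 0.4649; 0.4649 0.6662]
step 2: x^-=[-1.6809, 2.1801]  P^-=[1.0256 0.5662; 0.5662 0.8562]  H_jac=[-0.6106 0.7919]  S=[0.7118]  K=[-0.2499; 0.4669]  nu=[-1.0929]  x^+=[-1.4078, 1.6698]  P^+=[0.9812 0.6492; 0.6492 0.7010]
step 3: x^-=[-1.1239, 1.6698]  P^-=[1.3422 0.7564; 0.7564 0.8910]  H_jac=[-0.5584 0.8296]  S=[0.6709]  K=[-0.1817; 0.4722]  nu=[0.6571]  x^+=[-1.2433, 1.9802]  P^+=[1.3200 0.8140; 0.8140 0.7414]

H_jac[0,0] = -0.5584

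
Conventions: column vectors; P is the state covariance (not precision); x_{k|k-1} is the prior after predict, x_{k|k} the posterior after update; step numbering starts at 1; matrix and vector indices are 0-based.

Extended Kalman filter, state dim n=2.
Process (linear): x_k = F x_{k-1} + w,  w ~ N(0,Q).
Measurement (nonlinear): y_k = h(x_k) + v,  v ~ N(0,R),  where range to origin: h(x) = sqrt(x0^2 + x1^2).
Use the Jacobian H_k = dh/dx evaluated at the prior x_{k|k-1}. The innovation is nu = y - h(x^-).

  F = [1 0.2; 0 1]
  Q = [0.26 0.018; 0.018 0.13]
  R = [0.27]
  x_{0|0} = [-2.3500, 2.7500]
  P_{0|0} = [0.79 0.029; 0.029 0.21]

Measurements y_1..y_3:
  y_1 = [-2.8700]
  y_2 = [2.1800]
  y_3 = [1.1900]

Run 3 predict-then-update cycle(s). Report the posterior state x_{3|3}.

x_post = [1.5588, 0.3880]

step 1: x^-=[-1.8000, 2.7500]  P^-=[1.0700 0.0890; 0.0890 0.3400]  H_jac=[-0.5477 0.8367]  S=[0.7474]  K=[-0.6844; 0.3154]  nu=[-6.1567]  x^+=[2.4138, 0.8081]  P^+=[0.7199 0.2503; 0.2503 0.2656]
step 2: x^-=[2.5754, 0.8081]  P^-=[1.0907 0.3215; 0.3215 0.3956]  H_jac=[0.9541 0.2994]  S=[1.4820]  K=[0.7671; 0.2869]  nu=[-0.5192]  x^+=[2.1771, 0.6591]  P^+=[0.2185 -0.0047; -0.0047 0.2737]
step 3: x^-=[2.3089, 0.6591]  P^-=[0.4876 0.0680; 0.0680 0.4037]  H_jac=[0.9616 0.2745]  S=[0.7872]  K=[0.6194; 0.2239]  nu=[-1.2112]  x^+=[1.5588, 0.3880]  P^+=[0.1856 -0.0411; -0.0411 0.3642]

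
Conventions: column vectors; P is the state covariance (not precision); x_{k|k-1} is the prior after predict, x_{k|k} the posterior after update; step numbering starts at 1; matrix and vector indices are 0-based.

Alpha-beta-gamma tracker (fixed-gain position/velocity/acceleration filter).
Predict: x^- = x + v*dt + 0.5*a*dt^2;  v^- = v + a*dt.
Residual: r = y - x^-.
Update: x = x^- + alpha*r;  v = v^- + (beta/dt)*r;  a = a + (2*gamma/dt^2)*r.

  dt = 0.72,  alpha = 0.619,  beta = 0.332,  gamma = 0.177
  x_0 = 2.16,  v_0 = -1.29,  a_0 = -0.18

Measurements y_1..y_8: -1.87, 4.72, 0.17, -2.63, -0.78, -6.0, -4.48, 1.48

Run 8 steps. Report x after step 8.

x_post = -2.6890

step 1: x_pred=1.1845  r=-3.0545  x^+=-0.7062  v^+=-2.8281  a^+=-2.2659
step 2: x_pred=-3.3297  r=8.0497  x^+=1.6530  v^+=-0.7477  a^+=3.2311
step 3: x_pred=1.9522  r=-1.7822  x^+=0.8490  v^+=0.7569  a^+=2.0141
step 4: x_pred=1.9160  r=-4.5460  x^+=-0.8980  v^+=0.1108  a^+=-1.0903
step 5: x_pred=-1.1008  r=0.3208  x^+=-0.9022  v^+=-0.5263  a^+=-0.8712
step 6: x_pred=-1.5070  r=-4.4930  x^+=-4.2882  v^+=-3.2254  a^+=-3.9394
step 7: x_pred=-7.6315  r=3.1515  x^+=-5.6807  v^+=-4.6085  a^+=-1.7873
step 8: x_pred=-9.4621  r=10.9421  x^+=-2.6890  v^+=-0.8499  a^+=5.6848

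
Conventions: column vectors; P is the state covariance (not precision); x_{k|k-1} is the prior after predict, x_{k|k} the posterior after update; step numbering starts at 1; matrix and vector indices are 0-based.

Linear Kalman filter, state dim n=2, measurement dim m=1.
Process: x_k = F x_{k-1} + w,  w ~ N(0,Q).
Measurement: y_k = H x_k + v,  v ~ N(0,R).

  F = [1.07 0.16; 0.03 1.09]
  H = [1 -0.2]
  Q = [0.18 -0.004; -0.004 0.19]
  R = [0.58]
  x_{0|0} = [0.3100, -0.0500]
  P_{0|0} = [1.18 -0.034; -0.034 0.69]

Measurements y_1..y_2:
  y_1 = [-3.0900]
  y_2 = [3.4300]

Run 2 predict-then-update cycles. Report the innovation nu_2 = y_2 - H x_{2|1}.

step 1: x^-=[0.3237, -0.0452]  P^-=[1.5370 0.1144; 0.1144 1.0086]  S=[2.1116]  K=[0.7171; -0.0414]  nu=[-3.4227]  x^+=[-2.1306, 0.0964]  P^+=[0.4513 0.1770; 0.1770 1.0050]
step 2: x^-=[-2.2643, 0.0411]  P^-=[0.7830 0.3931; 0.3931 1.3960]  S=[1.2616]  K=[0.5583; 0.0902]  nu=[5.7025]  x^+=[0.9196, 0.5557]  P^+=[0.3897 0.3295; 0.3295 1.3858]

innov = [5.7025]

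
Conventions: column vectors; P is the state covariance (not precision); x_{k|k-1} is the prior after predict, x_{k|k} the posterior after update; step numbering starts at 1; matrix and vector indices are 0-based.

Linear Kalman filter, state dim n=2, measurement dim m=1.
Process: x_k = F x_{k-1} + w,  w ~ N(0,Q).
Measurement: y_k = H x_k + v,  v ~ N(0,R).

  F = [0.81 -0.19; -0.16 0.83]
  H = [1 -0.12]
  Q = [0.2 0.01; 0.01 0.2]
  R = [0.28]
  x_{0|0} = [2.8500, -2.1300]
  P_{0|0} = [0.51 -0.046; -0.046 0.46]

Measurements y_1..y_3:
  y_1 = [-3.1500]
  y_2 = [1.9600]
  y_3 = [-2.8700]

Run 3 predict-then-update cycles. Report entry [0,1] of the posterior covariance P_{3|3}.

P_post[0,1] = -0.0107

step 1: x^-=[2.7132, -2.2239]  P^-=[0.5654 -0.1610; -0.1610 0.5422]  S=[0.8918]  K=[0.6556; -0.2534]  nu=[-6.1301]  x^+=[-1.3058, -0.6703]  P^+=[0.1820 -0.0128; -0.0128 0.4849]
step 2: x^-=[-0.9303, -0.3474]  P^-=[0.3409 -0.0990; -0.0990 0.5421]  S=[0.6524]  K=[0.5407; -0.2515]  nu=[2.8487]  x^+=[0.6098, -1.0638]  P^+=[0.1501 -0.0103; -0.0103 0.5008]
step 3: x^-=[0.6961, -0.9806]  P^-=[0.3198 -0.0957; -0.0957 0.5516]  S=[0.6307]  K=[0.5252; -0.2567]  nu=[-3.6838]  x^+=[-1.2387, -0.0350]  P^+=[0.1458 -0.0107; -0.0107 0.5100]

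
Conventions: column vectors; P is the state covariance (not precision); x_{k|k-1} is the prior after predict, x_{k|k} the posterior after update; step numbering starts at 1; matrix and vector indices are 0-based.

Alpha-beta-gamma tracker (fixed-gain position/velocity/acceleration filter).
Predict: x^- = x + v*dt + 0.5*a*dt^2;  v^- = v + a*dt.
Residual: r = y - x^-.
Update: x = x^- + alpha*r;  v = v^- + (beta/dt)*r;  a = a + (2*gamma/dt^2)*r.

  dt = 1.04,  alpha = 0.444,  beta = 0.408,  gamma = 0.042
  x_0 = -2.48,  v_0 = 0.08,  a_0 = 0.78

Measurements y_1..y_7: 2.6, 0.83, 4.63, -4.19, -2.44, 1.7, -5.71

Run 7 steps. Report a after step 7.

step 1: x_pred=-1.9750  r=4.5750  x^+=0.0563  v^+=2.6860  a^+=1.1353
step 2: x_pred=3.4637  r=-2.6337  x^+=2.2944  v^+=2.8335  a^+=0.9308
step 3: x_pred=5.7445  r=-1.1145  x^+=5.2497  v^+=3.3642  a^+=0.8442
step 4: x_pred=9.2050  r=-13.3950  x^+=3.2576  v^+=-1.0128  a^+=-0.1961
step 5: x_pred=2.0983  r=-4.5383  x^+=0.0833  v^+=-2.9971  a^+=-0.5485
step 6: x_pred=-3.3303  r=5.0303  x^+=-1.0969  v^+=-1.5942  a^+=-0.1579
step 7: x_pred=-2.8402  r=-2.8698  x^+=-4.1144  v^+=-2.8842  a^+=-0.3808

a_post = -0.3808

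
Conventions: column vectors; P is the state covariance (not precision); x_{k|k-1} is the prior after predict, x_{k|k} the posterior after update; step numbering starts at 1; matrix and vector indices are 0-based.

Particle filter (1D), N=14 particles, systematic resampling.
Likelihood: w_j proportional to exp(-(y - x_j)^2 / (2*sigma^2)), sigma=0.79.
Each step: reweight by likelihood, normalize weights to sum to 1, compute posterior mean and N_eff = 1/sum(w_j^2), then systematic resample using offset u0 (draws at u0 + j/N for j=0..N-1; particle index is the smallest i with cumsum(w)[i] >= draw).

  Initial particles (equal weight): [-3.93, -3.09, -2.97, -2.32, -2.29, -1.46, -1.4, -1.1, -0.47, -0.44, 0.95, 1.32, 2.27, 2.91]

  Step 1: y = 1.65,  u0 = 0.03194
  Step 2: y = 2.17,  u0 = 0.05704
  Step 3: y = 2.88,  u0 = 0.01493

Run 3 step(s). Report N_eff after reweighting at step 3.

N_eff = 9.5390

step 1: w=[0.0000, 0.0000, 0.0000, 0.0000, 0.0000, 0.0002, 0.0002, 0.0009, 0.0102, 0.0113, 0.2531, 0.3435, 0.2755, 0.1051]  mean=1.6137  Neff=3.7142  idx=[10, 10, 10, 10, 11, 11, 11, 11, 11, 12, 12, 12, 12, 13]
step 2: w=[0.0352, 0.0352, 0.0352, 0.0352, 0.0650, 0.0650, 0.0650, 0.0650, 0.0650, 0.1150, 0.1150, 0.1150, 0.1150, 0.0747]  mean=1.8236  Neff=11.8362  idx=[1, 3, 4, 6, 7, 8, 9, 9, 10, 11, 11, 12, 12, 13]
step 3: w=[0.0074, 0.0074, 0.0207, 0.0207, 0.0207, 0.0207, 0.1081, 0.1081, 0.1081, 0.1081, 0.1081, 0.1081, 0.1081, 0.1456]  mean=2.2649  Neff=9.5390  idx=[2, 5, 6, 7, 7, 8, 9, 9, 10, 11, 11, 12, 13, 13]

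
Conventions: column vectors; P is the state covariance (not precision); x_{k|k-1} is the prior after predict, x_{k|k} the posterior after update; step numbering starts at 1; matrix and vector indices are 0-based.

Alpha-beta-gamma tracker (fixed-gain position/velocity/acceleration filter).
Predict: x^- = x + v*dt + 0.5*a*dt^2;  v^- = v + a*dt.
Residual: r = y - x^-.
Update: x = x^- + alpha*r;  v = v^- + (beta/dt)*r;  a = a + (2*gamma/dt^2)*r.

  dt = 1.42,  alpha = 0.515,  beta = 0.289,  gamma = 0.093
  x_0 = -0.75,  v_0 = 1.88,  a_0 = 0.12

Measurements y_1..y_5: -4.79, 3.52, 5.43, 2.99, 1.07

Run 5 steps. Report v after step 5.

v_post = -0.1154

step 1: x_pred=2.0406  r=-6.8306  x^+=-1.4772  v^+=0.6602  a^+=-0.5101
step 2: x_pred=-1.0539  r=4.5739  x^+=1.3017  v^+=0.8668  a^+=-0.0882
step 3: x_pred=2.4436  r=2.9864  x^+=3.9816  v^+=1.3494  a^+=0.1873
step 4: x_pred=6.0866  r=-3.0966  x^+=4.4919  v^+=0.9852  a^+=-0.0983
step 5: x_pred=5.7916  r=-4.7216  x^+=3.3600  v^+=-0.1154  a^+=-0.5339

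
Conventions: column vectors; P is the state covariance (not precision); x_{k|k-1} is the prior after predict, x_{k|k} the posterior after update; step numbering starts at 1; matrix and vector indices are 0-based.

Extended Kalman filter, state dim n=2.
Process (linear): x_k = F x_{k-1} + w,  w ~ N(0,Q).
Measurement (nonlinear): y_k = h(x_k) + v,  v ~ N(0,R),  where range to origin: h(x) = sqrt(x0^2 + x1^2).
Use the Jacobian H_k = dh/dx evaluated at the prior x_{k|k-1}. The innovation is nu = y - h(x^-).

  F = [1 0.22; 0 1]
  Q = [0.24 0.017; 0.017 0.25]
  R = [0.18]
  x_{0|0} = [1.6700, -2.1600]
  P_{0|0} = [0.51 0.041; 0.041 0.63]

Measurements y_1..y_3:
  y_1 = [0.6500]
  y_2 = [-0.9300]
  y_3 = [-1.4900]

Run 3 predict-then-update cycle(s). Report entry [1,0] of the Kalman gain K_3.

K[1,0] = -0.4454

step 1: x^-=[1.1948, -2.1600]  P^-=[0.7985 0.1966; 0.1966 0.8800]  H_jac=[0.4840 -0.8751]  S=[0.8744]  K=[0.2453; -0.7718]  nu=[-1.8184]  x^+=[0.7487, -0.7564]  P^+=[0.7459 0.3621; 0.3621 0.3591]
step 2: x^-=[0.5823, -0.7564]  P^-=[1.1626 0.4581; 0.4581 0.6091]  H_jac=[0.6100 -0.7924]  S=[0.5522]  K=[0.6270; -0.3680]  nu=[-1.8846]  x^+=[-0.5992, -0.0630]  P^+=[0.9456 0.5855; 0.5855 0.5343]
step 3: x^-=[-0.6131, -0.0630]  P^-=[1.4691 0.7201; 0.7201 0.7843]  H_jac=[-0.9948 -0.1022]  S=[1.7884]  K=[-0.8583; -0.4454]  nu=[-2.1063]  x^+=[1.1948, 0.8751]  P^+=[0.1516 0.0365; 0.0365 0.4296]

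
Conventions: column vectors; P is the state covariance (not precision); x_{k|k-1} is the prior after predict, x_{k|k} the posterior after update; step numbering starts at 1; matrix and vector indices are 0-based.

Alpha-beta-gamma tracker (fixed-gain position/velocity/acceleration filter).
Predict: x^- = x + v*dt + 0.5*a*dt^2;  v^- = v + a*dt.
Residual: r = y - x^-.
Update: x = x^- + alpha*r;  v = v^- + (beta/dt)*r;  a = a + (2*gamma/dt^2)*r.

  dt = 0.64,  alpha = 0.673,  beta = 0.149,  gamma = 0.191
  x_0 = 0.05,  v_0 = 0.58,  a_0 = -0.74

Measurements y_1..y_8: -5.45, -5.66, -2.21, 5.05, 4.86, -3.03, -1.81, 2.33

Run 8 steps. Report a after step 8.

step 1: x_pred=0.2696  r=-5.7196  x^+=-3.5797  v^+=-1.2252  a^+=-6.0742
step 2: x_pred=-5.6078  r=-0.0522  x^+=-5.6429  v^+=-5.1249  a^+=-6.1229
step 3: x_pred=-10.1768  r=7.9668  x^+=-4.8152  v^+=-7.1888  a^+=1.3071
step 4: x_pred=-9.1483  r=14.1983  x^+=0.4072  v^+=-3.0467  a^+=14.5486
step 5: x_pred=1.4368  r=3.4232  x^+=3.7406  v^+=7.0614  a^+=17.7411
step 6: x_pred=11.8933  r=-14.9233  x^+=1.8499  v^+=14.9414  a^+=3.8234
step 7: x_pred=12.1954  r=-14.0054  x^+=2.7698  v^+=14.1277  a^+=-9.2383
step 8: x_pred=9.9195  r=-7.5895  x^+=4.8118  v^+=6.4483  a^+=-16.3164

a_post = -16.3164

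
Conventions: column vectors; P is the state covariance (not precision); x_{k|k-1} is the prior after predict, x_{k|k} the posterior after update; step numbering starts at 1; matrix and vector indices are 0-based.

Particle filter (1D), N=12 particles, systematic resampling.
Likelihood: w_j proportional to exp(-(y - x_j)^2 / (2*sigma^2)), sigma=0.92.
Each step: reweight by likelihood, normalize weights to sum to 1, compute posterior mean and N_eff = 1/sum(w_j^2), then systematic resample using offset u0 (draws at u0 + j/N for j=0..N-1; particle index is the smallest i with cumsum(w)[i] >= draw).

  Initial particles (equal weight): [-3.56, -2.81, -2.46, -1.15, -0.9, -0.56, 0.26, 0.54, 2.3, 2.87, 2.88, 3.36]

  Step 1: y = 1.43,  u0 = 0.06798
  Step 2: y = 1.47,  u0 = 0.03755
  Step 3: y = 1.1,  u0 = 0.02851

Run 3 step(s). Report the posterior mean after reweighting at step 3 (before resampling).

step 1: w=[0.0000, 0.0000, 0.0001, 0.0077, 0.0158, 0.0376, 0.1739, 0.2445, 0.2497, 0.1147, 0.1128, 0.0432]  mean=1.5065  Neff=5.4989  idx=[6, 6, 6, 7, 7, 8, 8, 8, 9, 9, 10, 11]
step 2: w=[0.0763, 0.0763, 0.0763, 0.1087, 0.1087, 0.1206, 0.1206, 0.1206, 0.0569, 0.0569, 0.0560, 0.0220]  mean=1.5710  Neff=10.5431  idx=[0, 1, 2, 3, 4, 5, 5, 6, 7, 7, 9, 10]
step 3: w=[0.1083, 0.1083, 0.1083, 0.1365, 0.1365, 0.0702, 0.0702, 0.0702, 0.0702, 0.0702, 0.0258, 0.0253]  mean=1.1860  Neff=10.1620  idx=[0, 1, 1, 2, 3, 3, 4, 5, 6, 7, 8, 9]

post_mean = 1.1860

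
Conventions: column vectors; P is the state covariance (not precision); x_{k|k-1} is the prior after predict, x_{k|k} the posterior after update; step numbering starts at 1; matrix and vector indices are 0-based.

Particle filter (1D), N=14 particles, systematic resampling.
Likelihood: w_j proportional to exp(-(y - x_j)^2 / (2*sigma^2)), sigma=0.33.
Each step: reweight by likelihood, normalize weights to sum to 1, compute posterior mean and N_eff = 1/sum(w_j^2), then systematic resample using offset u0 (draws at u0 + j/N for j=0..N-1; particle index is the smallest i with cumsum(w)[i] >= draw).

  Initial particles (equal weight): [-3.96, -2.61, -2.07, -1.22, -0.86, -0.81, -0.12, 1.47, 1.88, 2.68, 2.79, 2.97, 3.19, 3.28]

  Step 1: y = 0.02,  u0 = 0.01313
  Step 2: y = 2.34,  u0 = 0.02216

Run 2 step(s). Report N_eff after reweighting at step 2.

N_eff = 13.0000

step 1: w=[0.0000, 0.0000, 0.0000, 0.0009, 0.0290, 0.0429, 0.9272, 0.0001, 0.0000, 0.0000, 0.0000, 0.0000, 0.0000, 0.0000]  mean=-0.1719  Neff=1.1596  idx=[4, 6, 6, 6, 6, 6, 6, 6, 6, 6, 6, 6, 6, 6]
step 2: w=[0.0000, 0.0769, 0.0769, 0.0769, 0.0769, 0.0769, 0.0769, 0.0769, 0.0769, 0.0769, 0.0769, 0.0769, 0.0769, 0.0769]  mean=-0.1200  Neff=13.0000  idx=[1, 2, 3, 4, 5, 5, 6, 7, 8, 9, 10, 11, 12, 13]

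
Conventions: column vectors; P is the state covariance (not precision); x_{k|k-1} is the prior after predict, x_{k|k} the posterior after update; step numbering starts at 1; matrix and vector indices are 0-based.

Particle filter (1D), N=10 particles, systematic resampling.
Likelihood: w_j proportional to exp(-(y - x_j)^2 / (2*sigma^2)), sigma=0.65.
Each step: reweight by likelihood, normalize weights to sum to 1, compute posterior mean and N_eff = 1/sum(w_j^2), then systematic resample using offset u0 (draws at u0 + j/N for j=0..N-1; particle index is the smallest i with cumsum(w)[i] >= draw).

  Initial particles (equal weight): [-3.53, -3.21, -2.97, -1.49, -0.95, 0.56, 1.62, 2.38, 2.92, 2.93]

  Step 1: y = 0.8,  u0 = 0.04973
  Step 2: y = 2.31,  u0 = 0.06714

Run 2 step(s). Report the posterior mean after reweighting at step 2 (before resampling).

post_mean = 1.5155

step 1: w=[0.0000, 0.0000, 0.0000, 0.0014, 0.0181, 0.6330, 0.3058, 0.0353, 0.0033, 0.0032]  mean=0.9336  Neff=2.0171  idx=[5, 5, 5, 5, 5, 5, 5, 6, 6, 6]
step 2: w=[0.0141, 0.0141, 0.0141, 0.0141, 0.0141, 0.0141, 0.0141, 0.3005, 0.3005, 0.3005]  mean=1.5155  Neff=3.6729  idx=[4, 7, 7, 7, 8, 8, 8, 9, 9, 9]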